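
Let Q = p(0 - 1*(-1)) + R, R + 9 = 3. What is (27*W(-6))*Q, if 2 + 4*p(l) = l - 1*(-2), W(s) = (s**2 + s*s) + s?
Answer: -20493/2 ≈ -10247.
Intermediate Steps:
R = -6 (R = -9 + 3 = -6)
W(s) = s + 2*s**2 (W(s) = (s**2 + s**2) + s = 2*s**2 + s = s + 2*s**2)
p(l) = l/4 (p(l) = -1/2 + (l - 1*(-2))/4 = -1/2 + (l + 2)/4 = -1/2 + (2 + l)/4 = -1/2 + (1/2 + l/4) = l/4)
Q = -23/4 (Q = (0 - 1*(-1))/4 - 6 = (0 + 1)/4 - 6 = (1/4)*1 - 6 = 1/4 - 6 = -23/4 ≈ -5.7500)
(27*W(-6))*Q = (27*(-6*(1 + 2*(-6))))*(-23/4) = (27*(-6*(1 - 12)))*(-23/4) = (27*(-6*(-11)))*(-23/4) = (27*66)*(-23/4) = 1782*(-23/4) = -20493/2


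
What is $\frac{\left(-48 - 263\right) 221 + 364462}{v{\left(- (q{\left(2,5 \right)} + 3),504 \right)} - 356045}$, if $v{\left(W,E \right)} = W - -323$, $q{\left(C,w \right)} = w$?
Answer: $- \frac{295731}{355730} \approx -0.83134$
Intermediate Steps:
$v{\left(W,E \right)} = 323 + W$ ($v{\left(W,E \right)} = W + 323 = 323 + W$)
$\frac{\left(-48 - 263\right) 221 + 364462}{v{\left(- (q{\left(2,5 \right)} + 3),504 \right)} - 356045} = \frac{\left(-48 - 263\right) 221 + 364462}{\left(323 - \left(5 + 3\right)\right) - 356045} = \frac{\left(-311\right) 221 + 364462}{\left(323 - 8\right) - 356045} = \frac{-68731 + 364462}{\left(323 - 8\right) - 356045} = \frac{295731}{315 - 356045} = \frac{295731}{-355730} = 295731 \left(- \frac{1}{355730}\right) = - \frac{295731}{355730}$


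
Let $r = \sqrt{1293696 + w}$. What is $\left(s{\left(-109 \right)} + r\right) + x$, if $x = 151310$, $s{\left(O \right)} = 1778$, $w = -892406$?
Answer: $153088 + \sqrt{401290} \approx 1.5372 \cdot 10^{5}$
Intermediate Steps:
$r = \sqrt{401290}$ ($r = \sqrt{1293696 - 892406} = \sqrt{401290} \approx 633.47$)
$\left(s{\left(-109 \right)} + r\right) + x = \left(1778 + \sqrt{401290}\right) + 151310 = 153088 + \sqrt{401290}$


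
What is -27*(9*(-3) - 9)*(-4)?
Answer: -3888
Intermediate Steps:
-27*(9*(-3) - 9)*(-4) = -27*(-27 - 9)*(-4) = -(-972)*(-4) = -27*144 = -3888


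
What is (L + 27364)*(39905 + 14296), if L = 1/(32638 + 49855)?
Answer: 122350001491053/82493 ≈ 1.4832e+9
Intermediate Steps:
L = 1/82493 ≈ 1.2122e-5
(L + 27364)*(39905 + 14296) = (1/82493 + 27364)*(39905 + 14296) = (2257338453/82493)*54201 = 122350001491053/82493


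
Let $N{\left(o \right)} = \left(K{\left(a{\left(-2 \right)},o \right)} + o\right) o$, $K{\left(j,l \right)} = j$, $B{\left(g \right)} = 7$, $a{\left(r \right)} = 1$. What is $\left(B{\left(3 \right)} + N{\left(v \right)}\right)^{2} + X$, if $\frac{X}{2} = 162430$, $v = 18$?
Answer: $446661$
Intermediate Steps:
$X = 324860$ ($X = 2 \cdot 162430 = 324860$)
$N{\left(o \right)} = o \left(1 + o\right)$ ($N{\left(o \right)} = \left(1 + o\right) o = o \left(1 + o\right)$)
$\left(B{\left(3 \right)} + N{\left(v \right)}\right)^{2} + X = \left(7 + 18 \left(1 + 18\right)\right)^{2} + 324860 = \left(7 + 18 \cdot 19\right)^{2} + 324860 = \left(7 + 342\right)^{2} + 324860 = 349^{2} + 324860 = 121801 + 324860 = 446661$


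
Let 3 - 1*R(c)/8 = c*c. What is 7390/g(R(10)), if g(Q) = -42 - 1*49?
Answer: -7390/91 ≈ -81.209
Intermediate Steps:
R(c) = 24 - 8*c² (R(c) = 24 - 8*c*c = 24 - 8*c²)
g(Q) = -91 (g(Q) = -42 - 49 = -91)
7390/g(R(10)) = 7390/(-91) = 7390*(-1/91) = -7390/91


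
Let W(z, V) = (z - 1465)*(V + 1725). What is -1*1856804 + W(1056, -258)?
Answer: -2456807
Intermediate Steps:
W(z, V) = (-1465 + z)*(1725 + V)
-1*1856804 + W(1056, -258) = -1*1856804 + (-2527125 - 1465*(-258) + 1725*1056 - 258*1056) = -1856804 + (-2527125 + 377970 + 1821600 - 272448) = -1856804 - 600003 = -2456807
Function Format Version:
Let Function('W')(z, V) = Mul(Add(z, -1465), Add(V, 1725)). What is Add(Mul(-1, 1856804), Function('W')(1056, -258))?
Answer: -2456807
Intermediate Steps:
Function('W')(z, V) = Mul(Add(-1465, z), Add(1725, V))
Add(Mul(-1, 1856804), Function('W')(1056, -258)) = Add(Mul(-1, 1856804), Add(-2527125, Mul(-1465, -258), Mul(1725, 1056), Mul(-258, 1056))) = Add(-1856804, Add(-2527125, 377970, 1821600, -272448)) = Add(-1856804, -600003) = -2456807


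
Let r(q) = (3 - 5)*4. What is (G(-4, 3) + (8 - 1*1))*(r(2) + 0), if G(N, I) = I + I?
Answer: -104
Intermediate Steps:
r(q) = -8 (r(q) = -2*4 = -8)
G(N, I) = 2*I
(G(-4, 3) + (8 - 1*1))*(r(2) + 0) = (2*3 + (8 - 1*1))*(-8 + 0) = (6 + (8 - 1))*(-8) = (6 + 7)*(-8) = 13*(-8) = -104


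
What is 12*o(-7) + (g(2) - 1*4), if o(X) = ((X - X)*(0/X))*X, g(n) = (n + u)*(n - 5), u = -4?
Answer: 2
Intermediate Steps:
g(n) = (-5 + n)*(-4 + n) (g(n) = (n - 4)*(n - 5) = (-4 + n)*(-5 + n) = (-5 + n)*(-4 + n))
o(X) = 0 (o(X) = (0*0)*X = 0*X = 0)
12*o(-7) + (g(2) - 1*4) = 12*0 + ((20 + 2**2 - 9*2) - 1*4) = 0 + ((20 + 4 - 18) - 4) = 0 + (6 - 4) = 0 + 2 = 2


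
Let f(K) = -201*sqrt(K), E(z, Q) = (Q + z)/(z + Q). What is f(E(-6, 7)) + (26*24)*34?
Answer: 21015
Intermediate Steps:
E(z, Q) = 1 (E(z, Q) = (Q + z)/(Q + z) = 1)
f(E(-6, 7)) + (26*24)*34 = -201*sqrt(1) + (26*24)*34 = -201*1 + 624*34 = -201 + 21216 = 21015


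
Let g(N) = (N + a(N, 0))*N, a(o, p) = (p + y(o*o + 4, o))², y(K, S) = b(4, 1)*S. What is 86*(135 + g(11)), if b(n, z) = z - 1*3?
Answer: 479880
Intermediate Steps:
b(n, z) = -3 + z (b(n, z) = z - 3 = -3 + z)
y(K, S) = -2*S (y(K, S) = (-3 + 1)*S = -2*S)
a(o, p) = (p - 2*o)²
g(N) = N*(N + 4*N²) (g(N) = (N + (0 - 2*N)²)*N = (N + (-2*N)²)*N = (N + 4*N²)*N = N*(N + 4*N²))
86*(135 + g(11)) = 86*(135 + 11²*(1 + 4*11)) = 86*(135 + 121*(1 + 44)) = 86*(135 + 121*45) = 86*(135 + 5445) = 86*5580 = 479880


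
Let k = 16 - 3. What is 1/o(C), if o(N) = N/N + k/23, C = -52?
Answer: 23/36 ≈ 0.63889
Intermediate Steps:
k = 13
o(N) = 36/23 (o(N) = N/N + 13/23 = 1 + 13*(1/23) = 1 + 13/23 = 36/23)
1/o(C) = 1/(36/23) = 23/36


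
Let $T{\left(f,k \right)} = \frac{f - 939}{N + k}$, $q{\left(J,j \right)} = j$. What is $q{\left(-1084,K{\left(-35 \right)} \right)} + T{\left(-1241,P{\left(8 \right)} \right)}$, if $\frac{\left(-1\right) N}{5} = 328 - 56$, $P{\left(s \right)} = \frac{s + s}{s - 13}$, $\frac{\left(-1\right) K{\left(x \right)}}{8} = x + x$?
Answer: $\frac{956965}{1704} \approx 561.6$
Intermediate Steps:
$K{\left(x \right)} = - 16 x$ ($K{\left(x \right)} = - 8 \left(x + x\right) = - 8 \cdot 2 x = - 16 x$)
$P{\left(s \right)} = \frac{2 s}{-13 + s}$
$N = -1360$ ($N = - 5 \left(328 - 56\right) = \left(-5\right) 272 = -1360$)
$T{\left(f,k \right)} = \frac{-939 + f}{-1360 + k}$ ($T{\left(f,k \right)} = \frac{f - 939}{-1360 + k} = \frac{-939 + f}{-1360 + k}$)
$q{\left(-1084,K{\left(-35 \right)} \right)} + T{\left(-1241,P{\left(8 \right)} \right)} = \left(-16\right) \left(-35\right) + \frac{-939 - 1241}{-1360 + 2 \cdot 8 \frac{1}{-13 + 8}} = 560 + \frac{1}{-1360 + 2 \cdot 8 \frac{1}{-5}} \left(-2180\right) = 560 + \frac{1}{-1360 + 2 \cdot 8 \left(- \frac{1}{5}\right)} \left(-2180\right) = 560 + \frac{1}{-1360 - \frac{16}{5}} \left(-2180\right) = 560 + \frac{1}{- \frac{6816}{5}} \left(-2180\right) = 560 - - \frac{2725}{1704} = 560 + \frac{2725}{1704} = \frac{956965}{1704}$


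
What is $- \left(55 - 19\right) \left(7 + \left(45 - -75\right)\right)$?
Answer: $-4572$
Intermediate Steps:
$- \left(55 - 19\right) \left(7 + \left(45 - -75\right)\right) = - \left(55 - 19\right) \left(7 + \left(45 + 75\right)\right) = - 36 \left(7 + 120\right) = - 36 \cdot 127 = \left(-1\right) 4572 = -4572$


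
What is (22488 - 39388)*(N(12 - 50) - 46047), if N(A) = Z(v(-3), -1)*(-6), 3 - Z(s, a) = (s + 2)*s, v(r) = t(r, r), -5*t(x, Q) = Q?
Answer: 778340316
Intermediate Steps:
t(x, Q) = -Q/5
v(r) = -r/5
Z(s, a) = 3 - s*(2 + s) (Z(s, a) = 3 - (s + 2)*s = 3 - (2 + s)*s = 3 - s*(2 + s))
N(A) = -216/25 (N(A) = (3 - (-⅕*(-3))² - (-2)*(-3)/5)*(-6) = (3 - (⅗)² - 2*⅗)*(-6) = (3 - 1*9/25 - 6/5)*(-6) = (3 - 9/25 - 6/5)*(-6) = (36/25)*(-6) = -216/25)
(22488 - 39388)*(N(12 - 50) - 46047) = (22488 - 39388)*(-216/25 - 46047) = -16900*(-1151391/25) = 778340316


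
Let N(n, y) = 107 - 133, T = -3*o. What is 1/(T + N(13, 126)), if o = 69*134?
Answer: -1/27764 ≈ -3.6018e-5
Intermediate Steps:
o = 9246
T = -27738 (T = -3*9246 = -27738)
N(n, y) = -26
1/(T + N(13, 126)) = 1/(-27738 - 26) = 1/(-27764) = -1/27764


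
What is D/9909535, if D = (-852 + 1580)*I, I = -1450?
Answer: -211120/1981907 ≈ -0.10652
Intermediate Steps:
D = -1055600 (D = (-852 + 1580)*(-1450) = 728*(-1450) = -1055600)
D/9909535 = -1055600/9909535 = -1055600*1/9909535 = -211120/1981907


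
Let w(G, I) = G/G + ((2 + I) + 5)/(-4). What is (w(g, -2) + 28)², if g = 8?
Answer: 12321/16 ≈ 770.06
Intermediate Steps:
w(G, I) = -¾ - I/4 (w(G, I) = 1 + (7 + I)*(-¼) = 1 + (-7/4 - I/4) = -¾ - I/4)
(w(g, -2) + 28)² = ((-¾ - ¼*(-2)) + 28)² = ((-¾ + ½) + 28)² = (-¼ + 28)² = (111/4)² = 12321/16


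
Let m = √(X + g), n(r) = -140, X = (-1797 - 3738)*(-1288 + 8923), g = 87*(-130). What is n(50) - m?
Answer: -140 - I*√42271035 ≈ -140.0 - 6501.6*I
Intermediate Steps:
g = -11310
X = -42259725 (X = -5535*7635 = -42259725)
m = I*√42271035 (m = √(-42259725 - 11310) = √(-42271035) = I*√42271035 ≈ 6501.6*I)
n(50) - m = -140 - I*√42271035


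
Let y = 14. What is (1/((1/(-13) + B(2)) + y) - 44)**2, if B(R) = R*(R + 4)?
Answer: 219484225/113569 ≈ 1932.6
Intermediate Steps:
B(R) = R*(4 + R)
(1/((1/(-13) + B(2)) + y) - 44)**2 = (1/((1/(-13) + 2*(4 + 2)) + 14) - 44)**2 = (1/((-1/13 + 2*6) + 14) - 44)**2 = (1/((-1/13 + 12) + 14) - 44)**2 = (1/(155/13 + 14) - 44)**2 = (1/(337/13) - 44)**2 = (13/337 - 44)**2 = (-14815/337)**2 = 219484225/113569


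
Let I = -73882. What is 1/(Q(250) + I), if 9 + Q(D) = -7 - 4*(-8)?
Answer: -1/73866 ≈ -1.3538e-5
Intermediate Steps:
Q(D) = 16 (Q(D) = -9 + (-7 - 4*(-8)) = -9 + (-7 + 32) = -9 + 25 = 16)
1/(Q(250) + I) = 1/(16 - 73882) = 1/(-73866) = -1/73866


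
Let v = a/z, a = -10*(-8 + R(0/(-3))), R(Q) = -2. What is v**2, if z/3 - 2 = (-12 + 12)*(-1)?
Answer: 2500/9 ≈ 277.78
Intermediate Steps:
a = 100 (a = -10*(-8 - 2) = -10*(-10) = 100)
z = 6 (z = 6 + 3*((-12 + 12)*(-1)) = 6 + 3*(0*(-1)) = 6 + 3*0 = 6 + 0 = 6)
v = 50/3 (v = 100/6 = 100*(1/6) = 50/3 ≈ 16.667)
v**2 = (50/3)**2 = 2500/9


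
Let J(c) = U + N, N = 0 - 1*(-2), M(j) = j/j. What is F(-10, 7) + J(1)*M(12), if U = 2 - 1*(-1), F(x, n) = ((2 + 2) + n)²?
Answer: 126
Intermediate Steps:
M(j) = 1
F(x, n) = (4 + n)²
N = 2 (N = 0 + 2 = 2)
U = 3 (U = 2 + 1 = 3)
J(c) = 5 (J(c) = 3 + 2 = 5)
F(-10, 7) + J(1)*M(12) = (4 + 7)² + 5*1 = 11² + 5 = 121 + 5 = 126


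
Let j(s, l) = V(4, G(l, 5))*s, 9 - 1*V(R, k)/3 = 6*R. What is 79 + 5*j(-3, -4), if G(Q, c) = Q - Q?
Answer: 754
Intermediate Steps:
G(Q, c) = 0
V(R, k) = 27 - 18*R
j(s, l) = -45*s (j(s, l) = (27 - 18*4)*s = (27 - 72)*s = -45*s)
79 + 5*j(-3, -4) = 79 + 5*(-45*(-3)) = 79 + 5*135 = 79 + 675 = 754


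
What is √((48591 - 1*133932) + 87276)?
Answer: 3*√215 ≈ 43.989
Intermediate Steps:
√((48591 - 1*133932) + 87276) = √((48591 - 133932) + 87276) = √(-85341 + 87276) = √1935 = 3*√215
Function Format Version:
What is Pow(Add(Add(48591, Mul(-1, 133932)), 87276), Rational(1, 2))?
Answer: Mul(3, Pow(215, Rational(1, 2))) ≈ 43.989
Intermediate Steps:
Pow(Add(Add(48591, Mul(-1, 133932)), 87276), Rational(1, 2)) = Pow(Add(Add(48591, -133932), 87276), Rational(1, 2)) = Pow(Add(-85341, 87276), Rational(1, 2)) = Pow(1935, Rational(1, 2)) = Mul(3, Pow(215, Rational(1, 2)))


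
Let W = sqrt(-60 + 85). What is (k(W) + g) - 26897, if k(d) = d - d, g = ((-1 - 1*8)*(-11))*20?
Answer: -24917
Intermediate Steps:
g = 1980 (g = ((-1 - 8)*(-11))*20 = -9*(-11)*20 = 99*20 = 1980)
W = 5 (W = sqrt(25) = 5)
k(d) = 0
(k(W) + g) - 26897 = (0 + 1980) - 26897 = 1980 - 26897 = -24917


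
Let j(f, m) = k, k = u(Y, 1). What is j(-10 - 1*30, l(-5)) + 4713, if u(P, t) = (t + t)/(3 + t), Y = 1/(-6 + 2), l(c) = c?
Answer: 9427/2 ≈ 4713.5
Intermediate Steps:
Y = -¼ (Y = 1/(-4) = -¼ ≈ -0.25000)
u(P, t) = 2*t/(3 + t) (u(P, t) = (2*t)/(3 + t) = 2*t/(3 + t))
k = ½ (k = 2*1/(3 + 1) = 2*1/4 = 2*1*(¼) = ½ ≈ 0.50000)
j(f, m) = ½
j(-10 - 1*30, l(-5)) + 4713 = ½ + 4713 = 9427/2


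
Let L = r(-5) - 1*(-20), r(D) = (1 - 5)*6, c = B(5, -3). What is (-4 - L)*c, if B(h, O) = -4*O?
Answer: 0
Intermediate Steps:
c = 12 (c = -4*(-3) = 12)
r(D) = -24 (r(D) = -4*6 = -24)
L = -4 (L = -24 - 1*(-20) = -24 + 20 = -4)
(-4 - L)*c = (-4 - 1*(-4))*12 = (-4 + 4)*12 = 0*12 = 0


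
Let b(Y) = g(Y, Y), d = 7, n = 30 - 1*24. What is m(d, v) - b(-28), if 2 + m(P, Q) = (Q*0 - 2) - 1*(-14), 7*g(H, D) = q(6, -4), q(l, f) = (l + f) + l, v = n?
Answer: 62/7 ≈ 8.8571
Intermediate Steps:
n = 6 (n = 30 - 24 = 6)
v = 6
q(l, f) = f + 2*l (q(l, f) = (f + l) + l = f + 2*l)
g(H, D) = 8/7 (g(H, D) = (-4 + 2*6)/7 = (-4 + 12)/7 = (⅐)*8 = 8/7)
m(P, Q) = 10 (m(P, Q) = -2 + ((Q*0 - 2) - 1*(-14)) = -2 + ((0 - 2) + 14) = -2 + (-2 + 14) = -2 + 12 = 10)
b(Y) = 8/7
m(d, v) - b(-28) = 10 - 1*8/7 = 10 - 8/7 = 62/7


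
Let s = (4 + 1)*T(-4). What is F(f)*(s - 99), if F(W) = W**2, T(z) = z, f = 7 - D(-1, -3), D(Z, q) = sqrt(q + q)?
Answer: -5117 + 1666*I*sqrt(6) ≈ -5117.0 + 4080.9*I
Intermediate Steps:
D(Z, q) = sqrt(2)*sqrt(q) (D(Z, q) = sqrt(2*q) = sqrt(2)*sqrt(q))
f = 7 - I*sqrt(6) (f = 7 - sqrt(2)*sqrt(-3) = 7 - sqrt(2)*I*sqrt(3) = 7 - I*sqrt(6) ≈ 7.0 - 2.4495*I)
s = -20 (s = (4 + 1)*(-4) = 5*(-4) = -20)
F(f)*(s - 99) = (7 - I*sqrt(6))**2*(-20 - 99) = (7 - I*sqrt(6))**2*(-119) = -119*(7 - I*sqrt(6))**2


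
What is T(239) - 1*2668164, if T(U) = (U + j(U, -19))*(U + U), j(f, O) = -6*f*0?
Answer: -2553922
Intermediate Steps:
j(f, O) = 0 (j(f, O) = -6*0 = 0)
T(U) = 2*U**2 (T(U) = (U + 0)*(U + U) = U*(2*U) = 2*U**2)
T(239) - 1*2668164 = 2*239**2 - 1*2668164 = 2*57121 - 2668164 = 114242 - 2668164 = -2553922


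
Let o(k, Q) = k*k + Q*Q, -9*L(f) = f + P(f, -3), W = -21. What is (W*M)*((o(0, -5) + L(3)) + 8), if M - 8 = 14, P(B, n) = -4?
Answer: -45892/3 ≈ -15297.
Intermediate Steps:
M = 22 (M = 8 + 14 = 22)
L(f) = 4/9 - f/9 (L(f) = -(f - 4)/9 = -(-4 + f)/9 = 4/9 - f/9)
o(k, Q) = Q**2 + k**2 (o(k, Q) = k**2 + Q**2 = Q**2 + k**2)
(W*M)*((o(0, -5) + L(3)) + 8) = (-21*22)*((((-5)**2 + 0**2) + (4/9 - 1/9*3)) + 8) = -462*(((25 + 0) + (4/9 - 1/3)) + 8) = -462*((25 + 1/9) + 8) = -462*(226/9 + 8) = -462*298/9 = -45892/3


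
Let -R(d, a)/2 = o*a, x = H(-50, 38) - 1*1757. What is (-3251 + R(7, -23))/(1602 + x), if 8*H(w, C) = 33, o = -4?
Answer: 27480/1207 ≈ 22.767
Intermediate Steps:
H(w, C) = 33/8 (H(w, C) = (⅛)*33 = 33/8)
x = -14023/8 (x = 33/8 - 1*1757 = 33/8 - 1757 = -14023/8 ≈ -1752.9)
R(d, a) = 8*a (R(d, a) = -(-8)*a = 8*a)
(-3251 + R(7, -23))/(1602 + x) = (-3251 + 8*(-23))/(1602 - 14023/8) = (-3251 - 184)/(-1207/8) = -3435*(-8/1207) = 27480/1207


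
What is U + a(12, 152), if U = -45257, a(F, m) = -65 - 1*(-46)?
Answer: -45276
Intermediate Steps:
a(F, m) = -19 (a(F, m) = -65 + 46 = -19)
U + a(12, 152) = -45257 - 19 = -45276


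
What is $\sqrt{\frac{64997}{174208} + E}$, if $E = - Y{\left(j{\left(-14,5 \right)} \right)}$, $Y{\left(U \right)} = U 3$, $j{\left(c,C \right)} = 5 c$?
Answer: $\frac{\sqrt{99757698794}}{21776} \approx 14.504$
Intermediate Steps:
$Y{\left(U \right)} = 3 U$
$E = 210$ ($E = - 3 \cdot 5 \left(-14\right) = - 3 \left(-70\right) = \left(-1\right) \left(-210\right) = 210$)
$\sqrt{\frac{64997}{174208} + E} = \sqrt{\frac{64997}{174208} + 210} = \sqrt{\frac{36648677}{174208}} = \frac{\sqrt{99757698794}}{21776}$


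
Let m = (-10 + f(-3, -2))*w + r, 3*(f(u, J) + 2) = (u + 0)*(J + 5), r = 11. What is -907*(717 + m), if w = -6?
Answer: -741926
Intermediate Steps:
f(u, J) = -2 + u*(5 + J)/3 (f(u, J) = -2 + ((u + 0)*(J + 5))/3 = -2 + (u*(5 + J))/3 = -2 + u*(5 + J)/3)
m = 101 (m = (-10 + (-2 + (5/3)*(-3) + (⅓)*(-2)*(-3)))*(-6) + 11 = (-10 + (-2 - 5 + 2))*(-6) + 11 = (-10 - 5)*(-6) + 11 = -15*(-6) + 11 = 90 + 11 = 101)
-907*(717 + m) = -907*(717 + 101) = -907*818 = -741926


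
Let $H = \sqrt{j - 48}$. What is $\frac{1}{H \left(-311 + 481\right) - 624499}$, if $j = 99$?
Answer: $- \frac{624499}{389997527101} - \frac{170 \sqrt{51}}{389997527101} \approx -1.6044 \cdot 10^{-6}$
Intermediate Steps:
$H = \sqrt{51}$ ($H = \sqrt{99 - 48} = \sqrt{51} \approx 7.1414$)
$\frac{1}{H \left(-311 + 481\right) - 624499} = \frac{1}{\sqrt{51} \left(-311 + 481\right) - 624499} = \frac{1}{\sqrt{51} \cdot 170 - 624499} = \frac{1}{170 \sqrt{51} - 624499} = \frac{1}{-624499 + 170 \sqrt{51}}$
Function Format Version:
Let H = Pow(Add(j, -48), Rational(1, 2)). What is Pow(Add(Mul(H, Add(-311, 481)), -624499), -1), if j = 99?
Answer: Add(Rational(-624499, 389997527101), Mul(Rational(-170, 389997527101), Pow(51, Rational(1, 2)))) ≈ -1.6044e-6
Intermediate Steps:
H = Pow(51, Rational(1, 2)) (H = Pow(Add(99, -48), Rational(1, 2)) = Pow(51, Rational(1, 2)) ≈ 7.1414)
Pow(Add(Mul(H, Add(-311, 481)), -624499), -1) = Pow(Add(Mul(Pow(51, Rational(1, 2)), Add(-311, 481)), -624499), -1) = Pow(Add(Mul(Pow(51, Rational(1, 2)), 170), -624499), -1) = Pow(Add(Mul(170, Pow(51, Rational(1, 2))), -624499), -1) = Pow(Add(-624499, Mul(170, Pow(51, Rational(1, 2)))), -1)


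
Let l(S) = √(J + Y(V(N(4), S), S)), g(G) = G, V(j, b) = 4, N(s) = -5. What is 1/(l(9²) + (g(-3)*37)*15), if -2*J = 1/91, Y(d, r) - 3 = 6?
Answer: -303030/504543313 - √297934/504543313 ≈ -0.00060168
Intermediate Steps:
Y(d, r) = 9 (Y(d, r) = 3 + 6 = 9)
J = -1/182 (J = -½/91 = -½*1/91 = -1/182 ≈ -0.0054945)
l(S) = √297934/182 (l(S) = √(-1/182 + 9) = √(1637/182) = √297934/182)
1/(l(9²) + (g(-3)*37)*15) = 1/(√297934/182 - 3*37*15) = 1/(√297934/182 - 111*15) = 1/(√297934/182 - 1665) = 1/(-1665 + √297934/182)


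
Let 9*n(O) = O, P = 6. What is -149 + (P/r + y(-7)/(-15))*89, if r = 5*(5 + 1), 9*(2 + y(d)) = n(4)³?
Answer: -11749886/98415 ≈ -119.39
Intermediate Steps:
n(O) = O/9
y(d) = -13058/6561 (y(d) = -2 + ((⅑)*4)³/9 = -2 + (4/9)³/9 = -2 + (⅑)*(64/729) = -2 + 64/6561 = -13058/6561)
r = 30 (r = 5*6 = 30)
-149 + (P/r + y(-7)/(-15))*89 = -149 + (6/30 - 13058/6561/(-15))*89 = -149 + (6*(1/30) - 13058/6561*(-1/15))*89 = -149 + (⅕ + 13058/98415)*89 = -149 + (32741/98415)*89 = -149 + 2913949/98415 = -11749886/98415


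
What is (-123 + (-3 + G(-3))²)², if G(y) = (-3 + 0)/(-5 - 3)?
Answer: 55219761/4096 ≈ 13481.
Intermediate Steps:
G(y) = 3/8 (G(y) = -3/(-8) = -3*(-⅛) = 3/8)
(-123 + (-3 + G(-3))²)² = (-123 + (-3 + 3/8)²)² = (-123 + (-21/8)²)² = (-123 + 441/64)² = (-7431/64)² = 55219761/4096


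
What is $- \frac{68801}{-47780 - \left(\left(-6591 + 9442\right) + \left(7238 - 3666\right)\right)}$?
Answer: $\frac{68801}{54203} \approx 1.2693$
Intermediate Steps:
$- \frac{68801}{-47780 - \left(\left(-6591 + 9442\right) + \left(7238 - 3666\right)\right)} = - \frac{68801}{-47780 - \left(2851 + 3572\right)} = - \frac{68801}{-47780 - 6423} = - \frac{68801}{-54203} = \left(-68801\right) \left(- \frac{1}{54203}\right) = \frac{68801}{54203}$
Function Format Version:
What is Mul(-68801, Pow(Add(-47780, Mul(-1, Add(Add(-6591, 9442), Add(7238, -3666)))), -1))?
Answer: Rational(68801, 54203) ≈ 1.2693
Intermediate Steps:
Mul(-68801, Pow(Add(-47780, Mul(-1, Add(Add(-6591, 9442), Add(7238, -3666)))), -1)) = Mul(-68801, Pow(Add(-47780, Mul(-1, Add(2851, 3572))), -1)) = Mul(-68801, Pow(Add(-47780, Mul(-1, 6423)), -1)) = Mul(-68801, Pow(Add(-47780, -6423), -1)) = Mul(-68801, Pow(-54203, -1)) = Mul(-68801, Rational(-1, 54203)) = Rational(68801, 54203)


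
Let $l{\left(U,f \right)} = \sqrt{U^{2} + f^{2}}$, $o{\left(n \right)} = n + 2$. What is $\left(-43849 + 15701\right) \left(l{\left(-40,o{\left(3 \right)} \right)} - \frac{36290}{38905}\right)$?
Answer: $\frac{6590264}{251} - 140740 \sqrt{65} \approx -1.1084 \cdot 10^{6}$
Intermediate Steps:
$o{\left(n \right)} = 2 + n$
$\left(-43849 + 15701\right) \left(l{\left(-40,o{\left(3 \right)} \right)} - \frac{36290}{38905}\right) = \left(-43849 + 15701\right) \left(\sqrt{\left(-40\right)^{2} + \left(2 + 3\right)^{2}} - \frac{36290}{38905}\right) = - 28148 \left(\sqrt{1600 + 5^{2}} - \frac{7258}{7781}\right) = - 28148 \left(\sqrt{1600 + 25} - \frac{7258}{7781}\right) = - 28148 \left(\sqrt{1625} - \frac{7258}{7781}\right) = - 28148 \left(5 \sqrt{65} - \frac{7258}{7781}\right) = - 28148 \left(- \frac{7258}{7781} + 5 \sqrt{65}\right) = \frac{6590264}{251} - 140740 \sqrt{65}$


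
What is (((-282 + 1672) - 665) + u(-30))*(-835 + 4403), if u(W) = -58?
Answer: 2379856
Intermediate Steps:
(((-282 + 1672) - 665) + u(-30))*(-835 + 4403) = (((-282 + 1672) - 665) - 58)*(-835 + 4403) = ((1390 - 665) - 58)*3568 = (725 - 58)*3568 = 667*3568 = 2379856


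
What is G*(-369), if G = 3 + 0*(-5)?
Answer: -1107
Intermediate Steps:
G = 3 (G = 3 + 0 = 3)
G*(-369) = 3*(-369) = -1107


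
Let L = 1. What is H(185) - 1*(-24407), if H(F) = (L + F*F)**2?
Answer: 1171443483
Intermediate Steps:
H(F) = (1 + F**2)**2 (H(F) = (1 + F*F)**2 = (1 + F**2)**2)
H(185) - 1*(-24407) = (1 + 185**2)**2 - 1*(-24407) = (1 + 34225)**2 + 24407 = 34226**2 + 24407 = 1171419076 + 24407 = 1171443483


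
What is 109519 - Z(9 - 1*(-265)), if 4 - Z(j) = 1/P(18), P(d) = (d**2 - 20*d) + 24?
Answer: 1314179/12 ≈ 1.0951e+5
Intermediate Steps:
P(d) = 24 + d**2 - 20*d
Z(j) = 49/12 (Z(j) = 4 - 1/(24 + 18**2 - 20*18) = 4 - 1/(24 + 324 - 360) = 4 - 1/(-12) = 4 - 1*(-1/12) = 4 + 1/12 = 49/12)
109519 - Z(9 - 1*(-265)) = 109519 - 1*49/12 = 109519 - 49/12 = 1314179/12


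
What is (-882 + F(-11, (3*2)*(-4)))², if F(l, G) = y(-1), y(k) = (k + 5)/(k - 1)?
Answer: 781456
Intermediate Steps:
y(k) = (5 + k)/(-1 + k)
F(l, G) = -2 (F(l, G) = (5 - 1)/(-1 - 1) = 4/(-2) = -½*4 = -2)
(-882 + F(-11, (3*2)*(-4)))² = (-882 - 2)² = (-884)² = 781456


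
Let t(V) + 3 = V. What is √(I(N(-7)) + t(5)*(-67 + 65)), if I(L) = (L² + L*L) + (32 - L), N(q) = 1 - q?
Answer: 2*√37 ≈ 12.166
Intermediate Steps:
t(V) = -3 + V
I(L) = 32 - L + 2*L² (I(L) = (L² + L²) + (32 - L) = 2*L² + (32 - L) = 32 - L + 2*L²)
√(I(N(-7)) + t(5)*(-67 + 65)) = √((32 - (1 - 1*(-7)) + 2*(1 - 1*(-7))²) + (-3 + 5)*(-67 + 65)) = √((32 - (1 + 7) + 2*(1 + 7)²) + 2*(-2)) = √((32 - 1*8 + 2*8²) - 4) = √((32 - 8 + 2*64) - 4) = √((32 - 8 + 128) - 4) = √(152 - 4) = √148 = 2*√37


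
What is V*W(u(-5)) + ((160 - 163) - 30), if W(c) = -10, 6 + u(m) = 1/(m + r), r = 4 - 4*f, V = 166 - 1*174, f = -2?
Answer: 47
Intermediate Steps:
V = -8 (V = 166 - 174 = -8)
r = 12 (r = 4 - 4*(-2) = 4 + 8 = 12)
u(m) = -6 + 1/(12 + m) (u(m) = -6 + 1/(m + 12) = -6 + 1/(12 + m))
V*W(u(-5)) + ((160 - 163) - 30) = -8*(-10) + ((160 - 163) - 30) = 80 + (-3 - 30) = 80 - 33 = 47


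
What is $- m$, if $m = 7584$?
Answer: $-7584$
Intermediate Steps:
$- m = \left(-1\right) 7584 = -7584$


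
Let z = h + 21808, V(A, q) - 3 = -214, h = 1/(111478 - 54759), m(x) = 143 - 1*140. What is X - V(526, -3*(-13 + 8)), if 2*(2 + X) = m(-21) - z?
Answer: -606524627/56719 ≈ -10694.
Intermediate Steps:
m(x) = 3 (m(x) = 143 - 140 = 3)
h = 1/56719 ≈ 1.7631e-5
V(A, q) = -211 (V(A, q) = 3 - 214 = -211)
z = 1236927953/56719 (z = 1/56719 + 21808 = 1236927953/56719 ≈ 21808.)
X = -618492336/56719 (X = -2 + (3 - 1*1236927953/56719)/2 = -2 + (3 - 1236927953/56719)/2 = -2 + (½)*(-1236757796/56719) = -2 - 618378898/56719 = -618492336/56719 ≈ -10905.)
X - V(526, -3*(-13 + 8)) = -618492336/56719 - 1*(-211) = -618492336/56719 + 211 = -606524627/56719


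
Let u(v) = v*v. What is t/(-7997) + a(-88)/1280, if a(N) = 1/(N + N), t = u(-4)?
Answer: -328407/163778560 ≈ -0.0020052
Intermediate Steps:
u(v) = v²
t = 16 (t = (-4)² = 16)
a(N) = 1/(2*N)
t/(-7997) + a(-88)/1280 = 16/(-7997) + ((½)/(-88))/1280 = 16*(-1/7997) + ((½)*(-1/88))*(1/1280) = -16/7997 - 1/176*1/1280 = -16/7997 - 1/225280 = -328407/163778560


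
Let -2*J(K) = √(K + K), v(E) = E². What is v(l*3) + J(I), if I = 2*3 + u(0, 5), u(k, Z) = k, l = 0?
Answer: -√3 ≈ -1.7320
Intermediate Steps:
I = 6 (I = 2*3 + 0 = 6 + 0 = 6)
J(K) = -√2*√K/2 (J(K) = -√(K + K)/2 = -√2*√K/2)
v(l*3) + J(I) = (0*3)² - √2*√6/2 = 0² - √3 = 0 - √3 = -√3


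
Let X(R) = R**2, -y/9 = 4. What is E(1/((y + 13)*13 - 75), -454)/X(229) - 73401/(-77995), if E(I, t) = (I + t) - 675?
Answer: 1406675813769/1529710787330 ≈ 0.91957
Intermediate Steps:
y = -36 (y = -9*4 = -36)
E(I, t) = -675 + I + t
E(1/((y + 13)*13 - 75), -454)/X(229) - 73401/(-77995) = (-675 + 1/((-36 + 13)*13 - 75) - 454)/(229**2) - 73401/(-77995) = (-675 + 1/(-23*13 - 75) - 454)/52441 - 73401*(-1/77995) = (-675 + 1/(-299 - 75) - 454)*(1/52441) + 73401/77995 = (-675 + 1/(-374) - 454)*(1/52441) + 73401/77995 = (-675 - 1/374 - 454)*(1/52441) + 73401/77995 = -422247/374*1/52441 + 73401/77995 = -422247/19612934 + 73401/77995 = 1406675813769/1529710787330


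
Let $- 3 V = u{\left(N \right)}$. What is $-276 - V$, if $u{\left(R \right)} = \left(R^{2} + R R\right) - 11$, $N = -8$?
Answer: $-237$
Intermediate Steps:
$u{\left(R \right)} = -11 + 2 R^{2}$ ($u{\left(R \right)} = \left(R^{2} + R^{2}\right) - 11 = 2 R^{2} - 11 = -11 + 2 R^{2}$)
$V = -39$ ($V = - \frac{-11 + 2 \left(-8\right)^{2}}{3} = - \frac{-11 + 2 \cdot 64}{3} = - \frac{-11 + 128}{3} = \left(- \frac{1}{3}\right) 117 = -39$)
$-276 - V = -276 - -39 = -276 + 39 = -237$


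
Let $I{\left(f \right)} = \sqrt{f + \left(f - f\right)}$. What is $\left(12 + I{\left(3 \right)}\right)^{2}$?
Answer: $\left(12 + \sqrt{3}\right)^{2} \approx 188.57$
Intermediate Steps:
$I{\left(f \right)} = \sqrt{f}$ ($I{\left(f \right)} = \sqrt{f + 0} = \sqrt{f}$)
$\left(12 + I{\left(3 \right)}\right)^{2} = \left(12 + \sqrt{3}\right)^{2}$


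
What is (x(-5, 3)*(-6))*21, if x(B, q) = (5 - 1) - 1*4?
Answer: 0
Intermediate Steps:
x(B, q) = 0 (x(B, q) = 4 - 4 = 0)
(x(-5, 3)*(-6))*21 = (0*(-6))*21 = 0*21 = 0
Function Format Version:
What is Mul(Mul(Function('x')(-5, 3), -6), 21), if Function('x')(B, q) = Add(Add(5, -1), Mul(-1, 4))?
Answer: 0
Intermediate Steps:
Function('x')(B, q) = 0 (Function('x')(B, q) = Add(4, -4) = 0)
Mul(Mul(Function('x')(-5, 3), -6), 21) = Mul(Mul(0, -6), 21) = Mul(0, 21) = 0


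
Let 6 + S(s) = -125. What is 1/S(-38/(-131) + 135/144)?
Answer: -1/131 ≈ -0.0076336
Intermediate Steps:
S(s) = -131 (S(s) = -6 - 125 = -131)
1/S(-38/(-131) + 135/144) = 1/(-131) = -1/131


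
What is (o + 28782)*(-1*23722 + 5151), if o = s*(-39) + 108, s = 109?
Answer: -457570869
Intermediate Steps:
o = -4143 (o = 109*(-39) + 108 = -4251 + 108 = -4143)
(o + 28782)*(-1*23722 + 5151) = (-4143 + 28782)*(-1*23722 + 5151) = 24639*(-23722 + 5151) = 24639*(-18571) = -457570869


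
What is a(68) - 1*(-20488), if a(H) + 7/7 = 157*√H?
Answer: 20487 + 314*√17 ≈ 21782.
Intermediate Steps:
a(H) = -1 + 157*√H
a(68) - 1*(-20488) = (-1 + 157*√68) - 1*(-20488) = (-1 + 157*(2*√17)) + 20488 = (-1 + 314*√17) + 20488 = 20487 + 314*√17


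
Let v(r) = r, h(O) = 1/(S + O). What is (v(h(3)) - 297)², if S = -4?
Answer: 88804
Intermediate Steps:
h(O) = 1/(-4 + O)
(v(h(3)) - 297)² = (1/(-4 + 3) - 297)² = (1/(-1) - 297)² = (-1 - 297)² = (-298)² = 88804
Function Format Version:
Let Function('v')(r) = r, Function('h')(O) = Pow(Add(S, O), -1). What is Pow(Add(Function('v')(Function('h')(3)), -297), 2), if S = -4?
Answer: 88804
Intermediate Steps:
Function('h')(O) = Pow(Add(-4, O), -1)
Pow(Add(Function('v')(Function('h')(3)), -297), 2) = Pow(Add(Pow(Add(-4, 3), -1), -297), 2) = Pow(Add(Pow(-1, -1), -297), 2) = Pow(Add(-1, -297), 2) = Pow(-298, 2) = 88804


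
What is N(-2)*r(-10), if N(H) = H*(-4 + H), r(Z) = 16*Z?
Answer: -1920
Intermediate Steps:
N(-2)*r(-10) = (-2*(-4 - 2))*(16*(-10)) = -2*(-6)*(-160) = 12*(-160) = -1920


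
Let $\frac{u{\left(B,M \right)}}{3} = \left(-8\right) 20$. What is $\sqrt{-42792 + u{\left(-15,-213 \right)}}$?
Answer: $6 i \sqrt{1202} \approx 208.02 i$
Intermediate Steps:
$u{\left(B,M \right)} = -480$ ($u{\left(B,M \right)} = 3 \left(\left(-8\right) 20\right) = 3 \left(-160\right) = -480$)
$\sqrt{-42792 + u{\left(-15,-213 \right)}} = \sqrt{-42792 - 480} = \sqrt{-43272} = 6 i \sqrt{1202}$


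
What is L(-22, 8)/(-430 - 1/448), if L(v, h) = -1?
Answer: 448/192641 ≈ 0.0023256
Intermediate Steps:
L(-22, 8)/(-430 - 1/448) = -1/(-430 - 1/448) = -1/(-192641/448) = -1*(-448/192641) = 448/192641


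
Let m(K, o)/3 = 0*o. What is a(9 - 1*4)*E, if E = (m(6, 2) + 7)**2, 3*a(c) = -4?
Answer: -196/3 ≈ -65.333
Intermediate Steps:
a(c) = -4/3 (a(c) = (1/3)*(-4) = -4/3)
m(K, o) = 0 (m(K, o) = 3*(0*o) = 3*0 = 0)
E = 49 (E = (0 + 7)**2 = 7**2 = 49)
a(9 - 1*4)*E = -4/3*49 = -196/3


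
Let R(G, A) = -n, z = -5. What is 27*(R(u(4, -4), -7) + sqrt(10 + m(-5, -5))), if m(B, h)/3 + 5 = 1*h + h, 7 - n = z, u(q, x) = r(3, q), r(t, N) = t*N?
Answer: -324 + 27*I*sqrt(35) ≈ -324.0 + 159.73*I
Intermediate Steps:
r(t, N) = N*t
u(q, x) = 3*q (u(q, x) = q*3 = 3*q)
n = 12 (n = 7 - 1*(-5) = 7 + 5 = 12)
R(G, A) = -12 (R(G, A) = -1*12 = -12)
m(B, h) = -15 + 6*h (m(B, h) = -15 + 3*(1*h + h) = -15 + 3*(h + h) = -15 + 3*(2*h) = -15 + 6*h)
27*(R(u(4, -4), -7) + sqrt(10 + m(-5, -5))) = 27*(-12 + sqrt(10 + (-15 + 6*(-5)))) = 27*(-12 + sqrt(10 + (-15 - 30))) = 27*(-12 + sqrt(10 - 45)) = 27*(-12 + sqrt(-35)) = 27*(-12 + I*sqrt(35)) = -324 + 27*I*sqrt(35)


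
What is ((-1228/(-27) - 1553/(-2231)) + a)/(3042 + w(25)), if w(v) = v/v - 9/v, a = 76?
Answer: 183990275/4581987642 ≈ 0.040155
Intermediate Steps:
w(v) = 1 - 9/v
((-1228/(-27) - 1553/(-2231)) + a)/(3042 + w(25)) = ((-1228/(-27) - 1553/(-2231)) + 76)/(3042 + (-9 + 25)/25) = ((-1228*(-1/27) - 1553*(-1/2231)) + 76)/(3042 + (1/25)*16) = ((1228/27 + 1553/2231) + 76)/(3042 + 16/25) = (2781599/60237 + 76)/(76066/25) = (7359611/60237)*(25/76066) = 183990275/4581987642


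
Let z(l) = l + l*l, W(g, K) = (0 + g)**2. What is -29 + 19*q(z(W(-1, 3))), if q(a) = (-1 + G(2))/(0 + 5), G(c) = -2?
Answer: -202/5 ≈ -40.400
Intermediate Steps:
W(g, K) = g**2
z(l) = l + l**2
q(a) = -3/5 (q(a) = (-1 - 2)/(0 + 5) = -3/5)
-29 + 19*q(z(W(-1, 3))) = -29 + 19*(-3/5) = -29 - 57/5 = -202/5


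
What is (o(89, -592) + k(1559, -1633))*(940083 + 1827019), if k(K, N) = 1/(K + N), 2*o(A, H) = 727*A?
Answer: 3312234929510/37 ≈ 8.9520e+10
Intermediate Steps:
o(A, H) = 727*A/2 (o(A, H) = (727*A)/2 = 727*A/2)
(o(89, -592) + k(1559, -1633))*(940083 + 1827019) = ((727/2)*89 + 1/(1559 - 1633))*(940083 + 1827019) = (64703/2 + 1/(-74))*2767102 = (64703/2 - 1/74)*2767102 = (1197005/37)*2767102 = 3312234929510/37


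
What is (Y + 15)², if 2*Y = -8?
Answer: 121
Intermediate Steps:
Y = -4 (Y = (½)*(-8) = -4)
(Y + 15)² = (-4 + 15)² = 11² = 121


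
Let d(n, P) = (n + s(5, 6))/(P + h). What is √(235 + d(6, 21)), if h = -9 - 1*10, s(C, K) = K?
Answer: √241 ≈ 15.524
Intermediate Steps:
h = -19 (h = -9 - 10 = -19)
d(n, P) = (6 + n)/(-19 + P) (d(n, P) = (n + 6)/(P - 19) = (6 + n)/(-19 + P))
√(235 + d(6, 21)) = √(235 + (6 + 6)/(-19 + 21)) = √(235 + 12/2) = √(235 + (½)*12) = √(235 + 6) = √241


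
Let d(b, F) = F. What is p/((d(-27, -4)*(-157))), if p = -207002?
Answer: -103501/314 ≈ -329.62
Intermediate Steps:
p/((d(-27, -4)*(-157))) = -207002/((-4*(-157))) = -207002/628 = -207002*1/628 = -103501/314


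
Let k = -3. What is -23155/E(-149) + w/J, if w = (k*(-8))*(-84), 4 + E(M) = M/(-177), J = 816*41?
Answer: 2856585717/389623 ≈ 7331.7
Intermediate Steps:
J = 33456
E(M) = -4 - M/177 (E(M) = -4 + M/(-177) = -4 + M*(-1/177) = -4 - M/177)
w = -2016 (w = -3*(-8)*(-84) = 24*(-84) = -2016)
-23155/E(-149) + w/J = -23155/(-4 - 1/177*(-149)) - 2016/33456 = -23155/(-4 + 149/177) - 2016*1/33456 = -23155/(-559/177) - 42/697 = -23155*(-177/559) - 42/697 = 4098435/559 - 42/697 = 2856585717/389623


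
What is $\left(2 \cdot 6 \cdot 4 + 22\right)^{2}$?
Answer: $4900$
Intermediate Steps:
$\left(2 \cdot 6 \cdot 4 + 22\right)^{2} = \left(12 \cdot 4 + 22\right)^{2} = \left(48 + 22\right)^{2} = 70^{2} = 4900$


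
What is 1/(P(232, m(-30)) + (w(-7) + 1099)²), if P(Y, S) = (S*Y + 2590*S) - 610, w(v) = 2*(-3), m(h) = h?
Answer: 1/1109379 ≈ 9.0140e-7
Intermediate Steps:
w(v) = -6
P(Y, S) = -610 + 2590*S + S*Y (P(Y, S) = (2590*S + S*Y) - 610 = -610 + 2590*S + S*Y)
1/(P(232, m(-30)) + (w(-7) + 1099)²) = 1/((-610 + 2590*(-30) - 30*232) + (-6 + 1099)²) = 1/((-610 - 77700 - 6960) + 1093²) = 1/(-85270 + 1194649) = 1/1109379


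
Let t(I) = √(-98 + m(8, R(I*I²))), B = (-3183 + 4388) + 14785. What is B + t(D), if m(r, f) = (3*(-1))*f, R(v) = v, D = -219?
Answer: 15990 + √31510279 ≈ 21603.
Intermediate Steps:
m(r, f) = -3*f
B = 15990 (B = 1205 + 14785 = 15990)
t(I) = √(-98 - 3*I³) (t(I) = √(-98 - 3*I*I²) = √(-98 - 3*I³))
B + t(D) = 15990 + √(-98 - 3*(-219)³) = 15990 + √(-98 - 3*(-10503459)) = 15990 + √(-98 + 31510377) = 15990 + √31510279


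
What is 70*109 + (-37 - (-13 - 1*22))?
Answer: 7628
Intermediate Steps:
70*109 + (-37 - (-13 - 1*22)) = 7630 + (-37 - (-13 - 22)) = 7630 + (-37 - 1*(-35)) = 7630 + (-37 + 35) = 7630 - 2 = 7628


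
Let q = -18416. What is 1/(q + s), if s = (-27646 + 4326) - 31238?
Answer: -1/72974 ≈ -1.3704e-5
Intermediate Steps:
s = -54558 (s = -23320 - 31238 = -54558)
1/(q + s) = 1/(-18416 - 54558) = 1/(-72974) = -1/72974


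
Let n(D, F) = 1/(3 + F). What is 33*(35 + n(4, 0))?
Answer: 1166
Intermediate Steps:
33*(35 + n(4, 0)) = 33*(35 + 1/(3 + 0)) = 33*(35 + 1/3) = 33*(35 + ⅓) = 33*(106/3) = 1166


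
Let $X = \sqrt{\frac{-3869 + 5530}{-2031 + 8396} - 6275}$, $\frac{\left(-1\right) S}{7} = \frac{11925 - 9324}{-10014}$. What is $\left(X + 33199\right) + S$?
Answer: $\frac{110824331}{3338} + \frac{i \sqrt{254209914610}}{6365} \approx 33201.0 + 79.213 i$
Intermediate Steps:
$S = \frac{6069}{3338}$ ($S = - 7 \frac{11925 - 9324}{-10014} = - 7 \left(11925 - 9324\right) \left(- \frac{1}{10014}\right) = - 7 \cdot 2601 \left(- \frac{1}{10014}\right) = \left(-7\right) \left(- \frac{867}{3338}\right) = \frac{6069}{3338} \approx 1.8182$)
$X = \frac{i \sqrt{254209914610}}{6365}$ ($X = \sqrt{\frac{1661}{6365} - 6275} = \sqrt{- \frac{39938714}{6365}} = \frac{i \sqrt{254209914610}}{6365} \approx 79.213 i$)
$\left(X + 33199\right) + S = \left(\frac{i \sqrt{254209914610}}{6365} + 33199\right) + \frac{6069}{3338} = \left(33199 + \frac{i \sqrt{254209914610}}{6365}\right) + \frac{6069}{3338} = \frac{110824331}{3338} + \frac{i \sqrt{254209914610}}{6365}$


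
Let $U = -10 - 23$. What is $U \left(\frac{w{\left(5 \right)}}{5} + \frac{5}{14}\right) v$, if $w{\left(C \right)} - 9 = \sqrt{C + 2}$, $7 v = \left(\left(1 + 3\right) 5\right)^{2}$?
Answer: $- \frac{199320}{49} - \frac{2640 \sqrt{7}}{7} \approx -5065.6$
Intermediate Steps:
$v = \frac{400}{7}$ ($v = \frac{\left(\left(1 + 3\right) 5\right)^{2}}{7} = \frac{\left(4 \cdot 5\right)^{2}}{7} = \frac{20^{2}}{7} = \frac{1}{7} \cdot 400 = \frac{400}{7} \approx 57.143$)
$w{\left(C \right)} = 9 + \sqrt{2 + C}$ ($w{\left(C \right)} = 9 + \sqrt{C + 2} = 9 + \sqrt{2 + C}$)
$U = -33$
$U \left(\frac{w{\left(5 \right)}}{5} + \frac{5}{14}\right) v = - 33 \left(\frac{9 + \sqrt{2 + 5}}{5} + \frac{5}{14}\right) \frac{400}{7} = - 33 \left(\left(9 + \sqrt{7}\right) \frac{1}{5} + 5 \cdot \frac{1}{14}\right) \frac{400}{7} = - 33 \left(\left(\frac{9}{5} + \frac{\sqrt{7}}{5}\right) + \frac{5}{14}\right) \frac{400}{7} = - 33 \left(\frac{151}{70} + \frac{\sqrt{7}}{5}\right) \frac{400}{7} = \left(- \frac{4983}{70} - \frac{33 \sqrt{7}}{5}\right) \frac{400}{7} = - \frac{199320}{49} - \frac{2640 \sqrt{7}}{7}$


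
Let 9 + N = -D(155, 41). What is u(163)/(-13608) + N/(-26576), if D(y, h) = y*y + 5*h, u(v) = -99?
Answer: 4617713/5022864 ≈ 0.91934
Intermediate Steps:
D(y, h) = y² + 5*h
N = -24239 (N = -9 - (155² + 5*41) = -9 - (24025 + 205) = -9 - 1*24230 = -9 - 24230 = -24239)
u(163)/(-13608) + N/(-26576) = -99/(-13608) - 24239/(-26576) = -99*(-1/13608) - 24239*(-1/26576) = 11/1512 + 24239/26576 = 4617713/5022864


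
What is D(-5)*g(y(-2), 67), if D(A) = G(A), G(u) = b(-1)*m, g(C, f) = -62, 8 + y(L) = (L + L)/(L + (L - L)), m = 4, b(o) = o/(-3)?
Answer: -248/3 ≈ -82.667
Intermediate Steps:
b(o) = -o/3 (b(o) = o*(-⅓) = -o/3)
y(L) = -6 (y(L) = -8 + (L + L)/(L + (L - L)) = -8 + (2*L)/(L + 0) = -8 + (2*L)/L = -8 + 2 = -6)
G(u) = 4/3 (G(u) = -⅓*(-1)*4 = (⅓)*4 = 4/3)
D(A) = 4/3
D(-5)*g(y(-2), 67) = (4/3)*(-62) = -248/3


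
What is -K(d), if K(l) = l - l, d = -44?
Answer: 0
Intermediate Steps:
K(l) = 0
-K(d) = -1*0 = 0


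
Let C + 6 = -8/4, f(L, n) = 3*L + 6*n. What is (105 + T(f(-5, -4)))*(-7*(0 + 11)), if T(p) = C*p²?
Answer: 928851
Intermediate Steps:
C = -8 (C = -6 - 8/4 = -6 - 8*¼ = -6 - 2 = -8)
T(p) = -8*p²
(105 + T(f(-5, -4)))*(-7*(0 + 11)) = (105 - 8*(3*(-5) + 6*(-4))²)*(-7*(0 + 11)) = (105 - 8*(-15 - 24)²)*(-7*11) = (105 - 8*(-39)²)*(-77) = (105 - 8*1521)*(-77) = (105 - 12168)*(-77) = -12063*(-77) = 928851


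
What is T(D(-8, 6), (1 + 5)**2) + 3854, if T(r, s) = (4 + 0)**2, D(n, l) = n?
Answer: 3870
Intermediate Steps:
T(r, s) = 16 (T(r, s) = 4**2 = 16)
T(D(-8, 6), (1 + 5)**2) + 3854 = 16 + 3854 = 3870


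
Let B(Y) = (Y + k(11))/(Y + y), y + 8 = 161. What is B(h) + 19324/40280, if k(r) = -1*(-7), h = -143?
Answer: -132121/10070 ≈ -13.120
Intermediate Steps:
y = 153 (y = -8 + 161 = 153)
k(r) = 7
B(Y) = (7 + Y)/(153 + Y) (B(Y) = (Y + 7)/(Y + 153) = (7 + Y)/(153 + Y))
B(h) + 19324/40280 = (7 - 143)/(153 - 143) + 19324/40280 = -136/10 + 19324*(1/40280) = (⅒)*(-136) + 4831/10070 = -68/5 + 4831/10070 = -132121/10070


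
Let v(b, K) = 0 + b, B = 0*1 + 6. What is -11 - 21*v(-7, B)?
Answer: 136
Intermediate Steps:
B = 6 (B = 0 + 6 = 6)
v(b, K) = b
-11 - 21*v(-7, B) = -11 - 21*(-7) = -11 + 147 = 136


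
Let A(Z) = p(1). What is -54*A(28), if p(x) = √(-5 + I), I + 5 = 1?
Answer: -162*I ≈ -162.0*I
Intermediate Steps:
I = -4 (I = -5 + 1 = -4)
p(x) = 3*I (p(x) = √(-5 - 4) = √(-9) = 3*I)
A(Z) = 3*I
-54*A(28) = -162*I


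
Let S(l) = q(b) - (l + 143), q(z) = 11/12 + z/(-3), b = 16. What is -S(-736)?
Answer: -7063/12 ≈ -588.58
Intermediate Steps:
q(z) = 11/12 - z/3 (q(z) = 11*(1/12) + z*(-1/3) = 11/12 - z/3)
S(l) = -1769/12 - l (S(l) = (11/12 - 1/3*16) - (l + 143) = (11/12 - 16/3) - (143 + l) = -53/12 + (-143 - l) = -1769/12 - l)
-S(-736) = -(-1769/12 - 1*(-736)) = -(-1769/12 + 736) = -1*7063/12 = -7063/12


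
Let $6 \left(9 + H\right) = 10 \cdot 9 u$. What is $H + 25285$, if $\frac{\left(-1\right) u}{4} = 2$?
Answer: $25156$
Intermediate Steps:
$u = -8$ ($u = \left(-4\right) 2 = -8$)
$H = -129$ ($H = -9 + \frac{10 \cdot 9 \left(-8\right)}{6} = -9 + \frac{90 \left(-8\right)}{6} = -9 + \frac{1}{6} \left(-720\right) = -9 - 120 = -129$)
$H + 25285 = -129 + 25285 = 25156$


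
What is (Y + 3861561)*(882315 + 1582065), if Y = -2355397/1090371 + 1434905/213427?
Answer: 738199056535250690072580/77571537139 ≈ 9.5164e+12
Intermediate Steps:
Y = 1061873484236/232714611417 (Y = -2355397*1/1090371 + 1434905*(1/213427) = -2355397/1090371 + 1434905/213427 = 1061873484236/232714611417 ≈ 4.5630)
(Y + 3861561)*(882315 + 1582065) = (1061873484236/232714611417 + 3861561)*(882315 + 1582065) = (898642729451526173/232714611417)*2464380 = 738199056535250690072580/77571537139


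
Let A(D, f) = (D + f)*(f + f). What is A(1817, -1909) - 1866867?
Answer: -1515611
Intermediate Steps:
A(D, f) = 2*f*(D + f) (A(D, f) = (D + f)*(2*f) = 2*f*(D + f))
A(1817, -1909) - 1866867 = 2*(-1909)*(1817 - 1909) - 1866867 = 2*(-1909)*(-92) - 1866867 = 351256 - 1866867 = -1515611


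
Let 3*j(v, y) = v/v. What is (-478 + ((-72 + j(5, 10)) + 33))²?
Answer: 2402500/9 ≈ 2.6694e+5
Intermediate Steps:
j(v, y) = ⅓ (j(v, y) = (v/v)/3 = (⅓)*1 = ⅓)
(-478 + ((-72 + j(5, 10)) + 33))² = (-478 + ((-72 + ⅓) + 33))² = (-478 + (-215/3 + 33))² = (-478 - 116/3)² = (-1550/3)² = 2402500/9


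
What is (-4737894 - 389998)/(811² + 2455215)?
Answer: -1281973/778234 ≈ -1.6473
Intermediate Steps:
(-4737894 - 389998)/(811² + 2455215) = -5127892/(657721 + 2455215) = -5127892/3112936 = -5127892*1/3112936 = -1281973/778234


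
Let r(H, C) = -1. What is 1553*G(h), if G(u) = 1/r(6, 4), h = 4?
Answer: -1553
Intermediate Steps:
G(u) = -1 (G(u) = 1/(-1) = -1)
1553*G(h) = 1553*(-1) = -1553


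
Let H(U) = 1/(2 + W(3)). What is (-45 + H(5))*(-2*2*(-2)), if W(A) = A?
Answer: -1792/5 ≈ -358.40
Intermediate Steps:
H(U) = ⅕ (H(U) = 1/(2 + 3) = 1/5 = ⅕)
(-45 + H(5))*(-2*2*(-2)) = (-45 + ⅕)*(-2*2*(-2)) = -(-896)*(-2)/5 = -224/5*8 = -1792/5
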